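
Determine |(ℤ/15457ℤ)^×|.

13440

First factor: 15457 = 13 * 29 * 41.
φ(13) = 13 − 1 = 12.
φ(29) = 29 − 1 = 28.
φ(41) = 41 − 1 = 40.
Multiply: 12 · 28 · 40 = 13440.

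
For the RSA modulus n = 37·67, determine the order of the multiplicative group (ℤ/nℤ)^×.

2376

φ(2479) = 2479 · (1 − 1/37) · (1 − 1/67)
       = 2479 · 2376/2479 = 2376.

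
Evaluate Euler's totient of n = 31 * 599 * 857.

15356640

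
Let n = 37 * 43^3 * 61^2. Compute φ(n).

10232218080

φ(10946285239) = 10946285239 · (1 − 1/37) · (1 − 1/43) · (1 − 1/61)
       = 10946285239 · 90720/97051 = 10232218080.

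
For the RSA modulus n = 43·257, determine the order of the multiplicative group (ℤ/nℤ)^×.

10752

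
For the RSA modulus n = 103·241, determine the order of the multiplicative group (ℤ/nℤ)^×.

For distinct primes, φ(pq) = (p−1)(q−1) = 102 × 240 = 24480.

24480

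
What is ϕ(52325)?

31680

52325 = 5^2 · 7 · 13 · 23.
φ(52325) = 52325 · (1 − 1/5) · (1 − 1/7) · (1 − 1/13) · (1 − 1/23)
       = 52325 · 6336/10465 = 31680.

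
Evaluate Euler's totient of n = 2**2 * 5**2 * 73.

2880

φ(7300) = 7300 · (1 − 1/2) · (1 − 1/5) · (1 − 1/73)
       = 7300 · 288/730 = 2880.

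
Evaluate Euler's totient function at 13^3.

2028

φ(2197) = 2197 · (1 − 1/13)
       = 2197 · 12/13 = 2028.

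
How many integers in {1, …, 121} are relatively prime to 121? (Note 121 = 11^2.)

110

φ(11^2) = 11^2 − 11^1 = 121 − 11 = 110.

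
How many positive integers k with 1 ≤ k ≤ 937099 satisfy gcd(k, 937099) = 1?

First factor: 937099 = 19 · 31 · 37 · 43.
φ(937099) = 937099 · (1 − 1/19) · (1 − 1/31) · (1 − 1/37) · (1 − 1/43)
       = 937099 · 816480/937099 = 816480.

816480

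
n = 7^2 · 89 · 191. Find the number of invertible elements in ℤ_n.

φ(832951) = 832951 · (1 − 1/7) · (1 − 1/89) · (1 − 1/191)
       = 832951 · 100320/118993 = 702240.

702240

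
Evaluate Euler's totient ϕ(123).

80

Factor 123: 123 = 3 · 41.
φ(3) = 3 − 1 = 2.
φ(41) = 41 − 1 = 40.
Multiply: 2 · 40 = 80.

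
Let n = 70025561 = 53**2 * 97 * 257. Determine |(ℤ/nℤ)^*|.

67731456

φ(70025561) = 70025561 · (1 − 1/53) · (1 − 1/97) · (1 − 1/257)
       = 70025561 · 1277952/1321237 = 67731456.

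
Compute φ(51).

32

Prime factorization: 51 = 3 × 17.
φ(3) = 3 − 1 = 2.
φ(17) = 17 − 1 = 16.
φ(51) = 2 × 16 = 32.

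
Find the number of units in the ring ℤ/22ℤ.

10

22 = 2 × 11.
φ(22) = 22 · (1 − 1/2) · (1 − 1/11)
       = 22 · 10/22 = 10.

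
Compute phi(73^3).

383688

φ(73^3) = 73^2·(73−1) = 5329·72 = 383688.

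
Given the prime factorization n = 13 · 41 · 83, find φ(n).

39360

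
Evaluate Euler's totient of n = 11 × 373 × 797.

φ(11) = 11 − 1 = 10.
φ(373) = 373 − 1 = 372.
φ(797) = 797 − 1 = 796.
Since φ is multiplicative, φ(3270091) = 10 · 372 · 796 = 2961120.

2961120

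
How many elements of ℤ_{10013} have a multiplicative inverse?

8640

Factor 10013: 10013 = 17 · 19 · 31.
φ(10013) = 10013 · (1 − 1/17) · (1 − 1/19) · (1 − 1/31)
       = 10013 · 8640/10013 = 8640.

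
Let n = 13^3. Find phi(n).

2028

φ(13^3) = 13^3 − 13^2 = 2197 − 169 = 2028.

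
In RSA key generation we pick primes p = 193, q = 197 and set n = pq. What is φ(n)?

φ(n) = (p − 1)(q − 1) = (193−1)(197−1) = 192·196 = 37632.

37632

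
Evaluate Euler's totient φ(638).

First factor: 638 = 2 * 11 * 29.
φ(2) = 2 − 1 = 1.
φ(11) = 11 − 1 = 10.
φ(29) = 29 − 1 = 28.
Since φ is multiplicative, φ(638) = 1 · 10 · 28 = 280.

280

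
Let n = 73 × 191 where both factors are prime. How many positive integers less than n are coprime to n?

φ(13943) = 13943 · (1 − 1/73) · (1 − 1/191)
       = 13943 · 13680/13943 = 13680.

13680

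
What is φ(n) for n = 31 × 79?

2340

φ(31) = 31 − 1 = 30.
φ(79) = 79 − 1 = 78.
Multiply: 30 · 78 = 2340.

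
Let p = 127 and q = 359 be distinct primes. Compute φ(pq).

φ(45593) = 45593 · (1 − 1/127) · (1 − 1/359)
       = 45593 · 45108/45593 = 45108.

45108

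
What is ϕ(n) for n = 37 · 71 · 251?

630000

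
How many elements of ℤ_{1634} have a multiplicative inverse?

756

First factor: 1634 = 2 · 19 · 43.
φ(1634) = 1634 · (1 − 1/2) · (1 − 1/19) · (1 − 1/43)
       = 1634 · 756/1634 = 756.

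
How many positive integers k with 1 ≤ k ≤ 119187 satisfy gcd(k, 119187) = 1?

69120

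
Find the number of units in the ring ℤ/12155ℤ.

7680

12155 = 5 * 11 * 13 * 17.
φ(5) = 5 − 1 = 4.
φ(11) = 11 − 1 = 10.
φ(13) = 13 − 1 = 12.
φ(17) = 17 − 1 = 16.
Multiply: 4 · 10 · 12 · 16 = 7680.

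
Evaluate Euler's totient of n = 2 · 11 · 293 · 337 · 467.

457201920

φ(2) = 2 − 1 = 1.
φ(11) = 11 − 1 = 10.
φ(293) = 293 − 1 = 292.
φ(337) = 337 − 1 = 336.
φ(467) = 467 − 1 = 466.
φ(1014465034) = 1 × 10 × 292 × 336 × 466 = 457201920.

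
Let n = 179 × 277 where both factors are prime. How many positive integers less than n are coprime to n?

49128

φ(n) = (p − 1)(q − 1) = (179−1)(277−1) = 178·276 = 49128.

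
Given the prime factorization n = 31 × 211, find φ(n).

6300

φ(6541) = 6541 · (1 − 1/31) · (1 − 1/211)
       = 6541 · 6300/6541 = 6300.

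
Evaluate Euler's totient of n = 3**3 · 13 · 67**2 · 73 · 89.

6051843072

φ(10236926583) = 10236926583 · (1 − 1/3) · (1 − 1/13) · (1 − 1/67) · (1 − 1/73) · (1 − 1/89)
       = 10236926583 · 10036224/16976661 = 6051843072.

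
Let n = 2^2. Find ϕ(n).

φ(2^2) = 2^1·(2−1) = 2·1 = 2.

2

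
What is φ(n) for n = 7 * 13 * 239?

17136

φ(21749) = 21749 · (1 − 1/7) · (1 − 1/13) · (1 − 1/239)
       = 21749 · 17136/21749 = 17136.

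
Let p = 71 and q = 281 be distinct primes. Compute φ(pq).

φ(pq) = (p−1)(q−1) = 70 · 280 = 19600.

19600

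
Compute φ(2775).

1440

Factor 2775: 2775 = 3 · 5**2 · 37.
φ(3) = 3 − 1 = 2.
φ(5^2) = 5^2 − 5^1 = 25 − 5 = 20.
φ(37) = 37 − 1 = 36.
Multiply: 2 · 20 · 36 = 1440.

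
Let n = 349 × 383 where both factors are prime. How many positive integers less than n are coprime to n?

φ(349) = 349 − 1 = 348.
φ(383) = 383 − 1 = 382.
Since φ is multiplicative, φ(133667) = 348 · 382 = 132936.

132936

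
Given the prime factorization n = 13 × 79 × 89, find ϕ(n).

φ(13) = 13 − 1 = 12.
φ(79) = 79 − 1 = 78.
φ(89) = 89 − 1 = 88.
Multiply: 12 · 78 · 88 = 82368.

82368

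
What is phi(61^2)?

3660

φ(3721) = 3721 · (1 − 1/61)
       = 3721 · 60/61 = 3660.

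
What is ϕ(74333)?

60480

Prime factorization: 74333 = 7^2 * 37 * 41.
φ(74333) = 74333 · (1 − 1/7) · (1 − 1/37) · (1 − 1/41)
       = 74333 · 8640/10619 = 60480.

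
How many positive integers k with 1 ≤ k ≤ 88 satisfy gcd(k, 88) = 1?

Factor 88: 88 = 2^3 × 11.
φ(88) = 88 · (1 − 1/2) · (1 − 1/11)
       = 88 · 10/22 = 40.

40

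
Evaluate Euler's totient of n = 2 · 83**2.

6806

φ(13778) = 13778 · (1 − 1/2) · (1 − 1/83)
       = 13778 · 82/166 = 6806.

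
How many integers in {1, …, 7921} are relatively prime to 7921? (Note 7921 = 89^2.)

7832

φ(89^2) = 89^1·(89−1) = 89·88 = 7832.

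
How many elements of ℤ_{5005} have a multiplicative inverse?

2880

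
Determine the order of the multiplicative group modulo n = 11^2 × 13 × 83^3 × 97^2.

6943635832320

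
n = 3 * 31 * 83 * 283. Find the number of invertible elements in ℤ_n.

φ(3) = 3 − 1 = 2.
φ(31) = 31 − 1 = 30.
φ(83) = 83 − 1 = 82.
φ(283) = 283 − 1 = 282.
Multiply: 2 · 30 · 82 · 282 = 1387440.

1387440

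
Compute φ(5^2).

φ(25) = 25 · (1 − 1/5)
       = 25 · 4/5 = 20.

20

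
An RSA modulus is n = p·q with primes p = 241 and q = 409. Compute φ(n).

97920

φ(241) = 241 − 1 = 240.
φ(409) = 409 − 1 = 408.
Since φ is multiplicative, φ(98569) = 240 · 408 = 97920.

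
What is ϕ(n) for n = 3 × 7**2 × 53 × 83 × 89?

φ(3) = 3 − 1 = 2.
φ(7^2) = 7^1·(7−1) = 7·6 = 42.
φ(53) = 53 − 1 = 52.
φ(83) = 83 − 1 = 82.
φ(89) = 89 − 1 = 88.
φ(57552117) = 2 × 42 × 52 × 82 × 88 = 31519488.

31519488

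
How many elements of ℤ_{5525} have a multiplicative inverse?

3840

5525 = 5^2 · 13 · 17.
φ(5^2) = 5^2 − 5^1 = 25 − 5 = 20.
φ(13) = 13 − 1 = 12.
φ(17) = 17 − 1 = 16.
Multiply: 20 · 12 · 16 = 3840.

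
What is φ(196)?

First factor: 196 = 2^2 × 7^2.
φ(196) = 196 · (1 − 1/2) · (1 − 1/7)
       = 196 · 6/14 = 84.

84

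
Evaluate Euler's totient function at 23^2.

506

φ(23^2) = 23^1·(23−1) = 23·22 = 506.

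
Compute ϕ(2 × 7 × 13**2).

φ(2366) = 2366 · (1 − 1/2) · (1 − 1/7) · (1 − 1/13)
       = 2366 · 72/182 = 936.

936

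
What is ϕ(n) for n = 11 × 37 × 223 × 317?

φ(28771237) = 28771237 · (1 − 1/11) · (1 − 1/37) · (1 − 1/223) · (1 − 1/317)
       = 28771237 · 25254720/28771237 = 25254720.

25254720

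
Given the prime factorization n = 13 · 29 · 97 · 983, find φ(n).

31675392

φ(35947327) = 35947327 · (1 − 1/13) · (1 − 1/29) · (1 − 1/97) · (1 − 1/983)
       = 35947327 · 31675392/35947327 = 31675392.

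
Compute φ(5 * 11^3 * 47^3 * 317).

155412516160

φ(5) = 5 − 1 = 4.
φ(11^3) = 11^2·(11−1) = 121·10 = 1210.
φ(47^3) = 47^2·(47−1) = 2209·46 = 101614.
φ(317) = 317 − 1 = 316.
Multiply: 4 · 1210 · 101614 · 316 = 155412516160.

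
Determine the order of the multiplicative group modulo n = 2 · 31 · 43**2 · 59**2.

φ(2) = 2 − 1 = 1.
φ(31) = 31 − 1 = 30.
φ(43^2) = 43^2 − 43^1 = 1849 − 43 = 1806.
φ(59^2) = 59^1·(59−1) = 59·58 = 3422.
Multiply: 1 · 30 · 1806 · 3422 = 185403960.

185403960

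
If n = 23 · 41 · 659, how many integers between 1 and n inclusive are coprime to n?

579040

φ(621437) = 621437 · (1 − 1/23) · (1 − 1/41) · (1 − 1/659)
       = 621437 · 579040/621437 = 579040.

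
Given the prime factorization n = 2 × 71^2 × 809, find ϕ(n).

φ(2) = 2 − 1 = 1.
φ(71^2) = 71^1·(71−1) = 71·70 = 4970.
φ(809) = 809 − 1 = 808.
φ(8156338) = 1 × 4970 × 808 = 4015760.

4015760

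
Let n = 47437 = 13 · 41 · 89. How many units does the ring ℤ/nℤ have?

42240

φ(47437) = 47437 · (1 − 1/13) · (1 − 1/41) · (1 − 1/89)
       = 47437 · 42240/47437 = 42240.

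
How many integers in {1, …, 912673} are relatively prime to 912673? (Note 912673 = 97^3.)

903264

φ(97^3) = 97^3 − 97^2 = 912673 − 9409 = 903264.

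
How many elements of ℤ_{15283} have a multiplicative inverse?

13440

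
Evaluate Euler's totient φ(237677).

First factor: 237677 = 11 × 17 × 31 × 41.
φ(237677) = 237677 · (1 − 1/11) · (1 − 1/17) · (1 − 1/31) · (1 − 1/41)
       = 237677 · 192000/237677 = 192000.

192000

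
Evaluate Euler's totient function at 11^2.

110

φ(11^2) = 11^1·(11−1) = 11·10 = 110.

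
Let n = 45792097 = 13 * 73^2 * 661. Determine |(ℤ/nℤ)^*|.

41627520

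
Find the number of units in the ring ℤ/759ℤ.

440

First factor: 759 = 3 * 11 * 23.
φ(759) = 759 · (1 − 1/3) · (1 − 1/11) · (1 − 1/23)
       = 759 · 440/759 = 440.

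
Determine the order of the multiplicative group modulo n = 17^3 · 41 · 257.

47349760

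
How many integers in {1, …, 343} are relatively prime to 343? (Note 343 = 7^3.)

294

φ(343) = 343 · (1 − 1/7)
       = 343 · 6/7 = 294.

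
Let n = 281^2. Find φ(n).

φ(281^2) = 281^2 − 281^1 = 78961 − 281 = 78680.

78680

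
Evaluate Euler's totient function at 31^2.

φ(961) = 961 · (1 − 1/31)
       = 961 · 30/31 = 930.

930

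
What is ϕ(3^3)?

18

φ(27) = 27 · (1 − 1/3)
       = 27 · 2/3 = 18.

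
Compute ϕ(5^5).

2500

φ(3125) = 3125 · (1 − 1/5)
       = 3125 · 4/5 = 2500.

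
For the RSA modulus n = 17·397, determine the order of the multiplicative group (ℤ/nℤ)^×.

For distinct primes, φ(pq) = (p−1)(q−1) = 16 × 396 = 6336.

6336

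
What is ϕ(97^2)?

9312

φ(97^2) = 97^2 − 97^1 = 9409 − 97 = 9312.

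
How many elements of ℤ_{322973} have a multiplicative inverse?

322973 = 7 · 29 · 37 · 43.
φ(7) = 7 − 1 = 6.
φ(29) = 29 − 1 = 28.
φ(37) = 37 − 1 = 36.
φ(43) = 43 − 1 = 42.
φ(322973) = 6 × 28 × 36 × 42 = 254016.

254016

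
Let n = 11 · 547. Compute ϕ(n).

5460

φ(11) = 11 − 1 = 10.
φ(547) = 547 − 1 = 546.
Since φ is multiplicative, φ(6017) = 10 · 546 = 5460.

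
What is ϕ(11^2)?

φ(121) = 121 · (1 − 1/11)
       = 121 · 10/11 = 110.

110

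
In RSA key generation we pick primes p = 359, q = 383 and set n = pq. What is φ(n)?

136756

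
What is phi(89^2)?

φ(89^2) = 89^1·(89−1) = 89·88 = 7832.

7832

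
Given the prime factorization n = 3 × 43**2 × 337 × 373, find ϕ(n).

451471104

φ(3) = 3 − 1 = 2.
φ(43^2) = 43^2 − 43^1 = 1849 − 43 = 1806.
φ(337) = 337 − 1 = 336.
φ(373) = 373 − 1 = 372.
Since φ is multiplicative, φ(697263447) = 2 · 1806 · 336 · 372 = 451471104.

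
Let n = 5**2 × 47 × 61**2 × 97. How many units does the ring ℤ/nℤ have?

φ(424100975) = 424100975 · (1 − 1/5) · (1 − 1/47) · (1 − 1/61) · (1 − 1/97)
       = 424100975 · 1059840/1390495 = 323251200.

323251200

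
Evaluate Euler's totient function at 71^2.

4970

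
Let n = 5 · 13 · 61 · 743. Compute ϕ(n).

φ(5) = 5 − 1 = 4.
φ(13) = 13 − 1 = 12.
φ(61) = 61 − 1 = 60.
φ(743) = 743 − 1 = 742.
Multiply: 4 · 12 · 60 · 742 = 2136960.

2136960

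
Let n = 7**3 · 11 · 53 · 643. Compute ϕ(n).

φ(7^3) = 7^2·(7−1) = 49·6 = 294.
φ(11) = 11 − 1 = 10.
φ(53) = 53 − 1 = 52.
φ(643) = 643 − 1 = 642.
Since φ is multiplicative, φ(128580067) = 294 · 10 · 52 · 642 = 98148960.

98148960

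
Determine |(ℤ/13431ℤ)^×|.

7920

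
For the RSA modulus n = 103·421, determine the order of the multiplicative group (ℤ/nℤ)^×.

42840

φ(pq) = (p−1)(q−1) = 102 · 420 = 42840.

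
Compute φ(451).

400

451 = 11 * 41.
φ(451) = 451 · (1 − 1/11) · (1 − 1/41)
       = 451 · 400/451 = 400.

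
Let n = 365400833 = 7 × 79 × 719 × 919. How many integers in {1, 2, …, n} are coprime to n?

308470032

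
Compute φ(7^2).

φ(7^2) = 7^1·(7−1) = 7·6 = 42.

42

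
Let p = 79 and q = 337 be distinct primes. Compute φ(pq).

φ(26623) = 26623 · (1 − 1/79) · (1 − 1/337)
       = 26623 · 26208/26623 = 26208.

26208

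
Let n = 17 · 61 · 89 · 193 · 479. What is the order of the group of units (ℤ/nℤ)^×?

7753236480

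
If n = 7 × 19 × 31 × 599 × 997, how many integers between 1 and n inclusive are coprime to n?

φ(7) = 7 − 1 = 6.
φ(19) = 19 − 1 = 18.
φ(31) = 31 − 1 = 30.
φ(599) = 599 − 1 = 598.
φ(997) = 997 − 1 = 996.
Since φ is multiplicative, φ(2462267969) = 6 · 18 · 30 · 598 · 996 = 1929769920.

1929769920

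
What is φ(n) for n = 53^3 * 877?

φ(53^3) = 53^3 − 53^2 = 148877 − 2809 = 146068.
φ(877) = 877 − 1 = 876.
φ(130565129) = 146068 × 876 = 127955568.

127955568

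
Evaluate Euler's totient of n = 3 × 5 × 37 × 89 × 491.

φ(3) = 3 − 1 = 2.
φ(5) = 5 − 1 = 4.
φ(37) = 37 − 1 = 36.
φ(89) = 89 − 1 = 88.
φ(491) = 491 − 1 = 490.
Since φ is multiplicative, φ(24252945) = 2 · 4 · 36 · 88 · 490 = 12418560.

12418560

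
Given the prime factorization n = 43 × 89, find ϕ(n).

3696

φ(3827) = 3827 · (1 − 1/43) · (1 − 1/89)
       = 3827 · 3696/3827 = 3696.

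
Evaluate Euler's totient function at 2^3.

4

φ(2^3) = 2^2·(2−1) = 4·1 = 4.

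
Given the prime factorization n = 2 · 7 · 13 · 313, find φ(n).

22464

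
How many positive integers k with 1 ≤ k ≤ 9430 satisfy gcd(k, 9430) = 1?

9430 = 2 · 5 · 23 · 41.
φ(9430) = 9430 · (1 − 1/2) · (1 − 1/5) · (1 − 1/23) · (1 − 1/41)
       = 9430 · 3520/9430 = 3520.

3520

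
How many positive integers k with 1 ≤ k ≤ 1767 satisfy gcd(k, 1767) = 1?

1767 = 3 × 19 × 31.
φ(3) = 3 − 1 = 2.
φ(19) = 19 − 1 = 18.
φ(31) = 31 − 1 = 30.
Multiply: 2 · 18 · 30 = 1080.

1080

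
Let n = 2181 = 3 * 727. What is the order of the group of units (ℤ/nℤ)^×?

φ(3) = 3 − 1 = 2.
φ(727) = 727 − 1 = 726.
Since φ is multiplicative, φ(2181) = 2 · 726 = 1452.

1452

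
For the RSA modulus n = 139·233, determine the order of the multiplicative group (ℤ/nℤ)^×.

32016

φ(n) = (p − 1)(q − 1) = (139−1)(233−1) = 138·232 = 32016.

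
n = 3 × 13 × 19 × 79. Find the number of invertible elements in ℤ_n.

φ(3) = 3 − 1 = 2.
φ(13) = 13 − 1 = 12.
φ(19) = 19 − 1 = 18.
φ(79) = 79 − 1 = 78.
Since φ is multiplicative, φ(58539) = 2 · 12 · 18 · 78 = 33696.

33696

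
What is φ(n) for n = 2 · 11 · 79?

780

φ(1738) = 1738 · (1 − 1/2) · (1 − 1/11) · (1 − 1/79)
       = 1738 · 780/1738 = 780.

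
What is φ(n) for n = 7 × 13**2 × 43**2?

1690416

φ(7) = 7 − 1 = 6.
φ(13^2) = 13^1·(13−1) = 13·12 = 156.
φ(43^2) = 43^1·(43−1) = 43·42 = 1806.
φ(2187367) = 6 × 156 × 1806 = 1690416.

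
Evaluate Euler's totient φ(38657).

35280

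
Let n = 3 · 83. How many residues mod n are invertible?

164

φ(249) = 249 · (1 − 1/3) · (1 − 1/83)
       = 249 · 164/249 = 164.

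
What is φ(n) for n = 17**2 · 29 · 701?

φ(5875081) = 5875081 · (1 − 1/17) · (1 − 1/29) · (1 − 1/701)
       = 5875081 · 313600/345593 = 5331200.

5331200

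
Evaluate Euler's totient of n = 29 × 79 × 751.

1638000

φ(29) = 29 − 1 = 28.
φ(79) = 79 − 1 = 78.
φ(751) = 751 − 1 = 750.
Since φ is multiplicative, φ(1720541) = 28 · 78 · 750 = 1638000.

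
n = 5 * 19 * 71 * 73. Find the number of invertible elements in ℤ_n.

φ(492385) = 492385 · (1 − 1/5) · (1 − 1/19) · (1 − 1/71) · (1 − 1/73)
       = 492385 · 362880/492385 = 362880.

362880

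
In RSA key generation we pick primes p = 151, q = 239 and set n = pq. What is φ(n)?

35700

φ(36089) = 36089 · (1 − 1/151) · (1 − 1/239)
       = 36089 · 35700/36089 = 35700.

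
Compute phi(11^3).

1210

φ(11^3) = 11^2·(11−1) = 121·10 = 1210.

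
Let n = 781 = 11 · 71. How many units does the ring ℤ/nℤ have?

700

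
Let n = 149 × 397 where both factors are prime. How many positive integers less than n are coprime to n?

58608

φ(n) = (p − 1)(q − 1) = (149−1)(397−1) = 148·396 = 58608.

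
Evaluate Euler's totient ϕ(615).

320

Factor 615: 615 = 3 · 5 · 41.
φ(615) = 615 · (1 − 1/3) · (1 − 1/5) · (1 − 1/41)
       = 615 · 320/615 = 320.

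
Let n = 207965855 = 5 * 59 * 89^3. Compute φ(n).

161715136

φ(5) = 5 − 1 = 4.
φ(59) = 59 − 1 = 58.
φ(89^3) = 89^2·(89−1) = 7921·88 = 697048.
Since φ is multiplicative, φ(207965855) = 4 · 58 · 697048 = 161715136.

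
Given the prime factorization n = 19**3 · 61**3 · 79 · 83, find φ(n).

9278955298080

φ(10208348586203) = 10208348586203 · (1 − 1/19) · (1 − 1/61) · (1 − 1/79) · (1 − 1/83)
       = 10208348586203 · 6907680/7599563 = 9278955298080.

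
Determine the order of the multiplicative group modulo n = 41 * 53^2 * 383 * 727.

φ(41) = 41 − 1 = 40.
φ(53^2) = 53^1·(53−1) = 53·52 = 2756.
φ(383) = 383 − 1 = 382.
φ(727) = 727 − 1 = 726.
φ(32067771529) = 40 × 2756 × 382 × 726 = 30573079680.

30573079680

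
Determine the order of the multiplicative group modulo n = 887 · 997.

φ(884339) = 884339 · (1 − 1/887) · (1 − 1/997)
       = 884339 · 882456/884339 = 882456.

882456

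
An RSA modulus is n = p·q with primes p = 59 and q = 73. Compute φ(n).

4176

For distinct primes, φ(pq) = (p−1)(q−1) = 58 × 72 = 4176.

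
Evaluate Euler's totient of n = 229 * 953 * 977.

φ(213217549) = 213217549 · (1 − 1/229) · (1 − 1/953) · (1 − 1/977)
       = 213217549 · 211846656/213217549 = 211846656.

211846656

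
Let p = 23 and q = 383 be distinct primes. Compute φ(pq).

φ(pq) = (p−1)(q−1) = 22 · 382 = 8404.

8404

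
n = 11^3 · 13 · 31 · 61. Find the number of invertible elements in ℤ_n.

26136000

φ(32719973) = 32719973 · (1 − 1/11) · (1 − 1/13) · (1 − 1/31) · (1 − 1/61)
       = 32719973 · 216000/270413 = 26136000.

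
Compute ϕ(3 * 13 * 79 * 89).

φ(3) = 3 − 1 = 2.
φ(13) = 13 − 1 = 12.
φ(79) = 79 − 1 = 78.
φ(89) = 89 − 1 = 88.
φ(274209) = 2 × 12 × 78 × 88 = 164736.

164736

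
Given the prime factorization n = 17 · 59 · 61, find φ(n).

φ(17) = 17 − 1 = 16.
φ(59) = 59 − 1 = 58.
φ(61) = 61 − 1 = 60.
Since φ is multiplicative, φ(61183) = 16 · 58 · 60 = 55680.

55680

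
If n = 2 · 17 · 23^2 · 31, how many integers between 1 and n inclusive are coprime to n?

242880

φ(2) = 2 − 1 = 1.
φ(17) = 17 − 1 = 16.
φ(23^2) = 23^2 − 23^1 = 529 − 23 = 506.
φ(31) = 31 − 1 = 30.
Since φ is multiplicative, φ(557566) = 1 · 16 · 506 · 30 = 242880.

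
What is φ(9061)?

9061 = 13 × 17 × 41.
φ(13) = 13 − 1 = 12.
φ(17) = 17 − 1 = 16.
φ(41) = 41 − 1 = 40.
φ(9061) = 12 × 16 × 40 = 7680.

7680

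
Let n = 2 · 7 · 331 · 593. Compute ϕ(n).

φ(2747962) = 2747962 · (1 − 1/2) · (1 − 1/7) · (1 − 1/331) · (1 − 1/593)
       = 2747962 · 1172160/2747962 = 1172160.

1172160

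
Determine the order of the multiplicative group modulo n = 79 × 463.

φ(36577) = 36577 · (1 − 1/79) · (1 − 1/463)
       = 36577 · 36036/36577 = 36036.

36036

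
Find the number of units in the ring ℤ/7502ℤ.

Factor 7502: 7502 = 2 * 11**2 * 31.
φ(2) = 2 − 1 = 1.
φ(11^2) = 11^2 − 11^1 = 121 − 11 = 110.
φ(31) = 31 − 1 = 30.
φ(7502) = 1 × 110 × 30 = 3300.

3300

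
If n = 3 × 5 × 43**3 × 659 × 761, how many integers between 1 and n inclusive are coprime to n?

φ(598090214895) = 598090214895 · (1 − 1/3) · (1 − 1/5) · (1 − 1/43) · (1 − 1/659) · (1 − 1/761)
       = 598090214895 · 168026880/323466855 = 310681701120.

310681701120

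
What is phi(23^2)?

506

φ(529) = 529 · (1 − 1/23)
       = 529 · 22/23 = 506.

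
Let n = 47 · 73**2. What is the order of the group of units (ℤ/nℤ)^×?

φ(47) = 47 − 1 = 46.
φ(73^2) = 73^2 − 73^1 = 5329 − 73 = 5256.
φ(250463) = 46 × 5256 = 241776.

241776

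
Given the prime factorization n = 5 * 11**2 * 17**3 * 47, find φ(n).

93589760

φ(5) = 5 − 1 = 4.
φ(11^2) = 11^1·(11−1) = 11·10 = 110.
φ(17^3) = 17^3 − 17^2 = 4913 − 289 = 4624.
φ(47) = 47 − 1 = 46.
Multiply: 4 · 110 · 4624 · 46 = 93589760.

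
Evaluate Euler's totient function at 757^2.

φ(757^2) = 757^2 − 757^1 = 573049 − 757 = 572292.

572292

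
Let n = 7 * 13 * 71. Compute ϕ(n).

φ(7) = 7 − 1 = 6.
φ(13) = 13 − 1 = 12.
φ(71) = 71 − 1 = 70.
Multiply: 6 · 12 · 70 = 5040.

5040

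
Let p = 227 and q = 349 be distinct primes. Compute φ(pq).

φ(n) = (p − 1)(q − 1) = (227−1)(349−1) = 226·348 = 78648.

78648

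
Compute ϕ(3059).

2376

3059 = 7 · 19 · 23.
φ(7) = 7 − 1 = 6.
φ(19) = 19 − 1 = 18.
φ(23) = 23 − 1 = 22.
φ(3059) = 6 × 18 × 22 = 2376.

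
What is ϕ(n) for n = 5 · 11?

40

φ(5) = 5 − 1 = 4.
φ(11) = 11 − 1 = 10.
Multiply: 4 · 10 = 40.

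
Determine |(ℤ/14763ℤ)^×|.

14763 = 3 * 7 * 19 * 37.
φ(14763) = 14763 · (1 − 1/3) · (1 − 1/7) · (1 − 1/19) · (1 − 1/37)
       = 14763 · 7776/14763 = 7776.

7776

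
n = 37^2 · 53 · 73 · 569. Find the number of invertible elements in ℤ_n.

2832620544

φ(3013800109) = 3013800109 · (1 − 1/37) · (1 − 1/53) · (1 − 1/73) · (1 − 1/569)
       = 3013800109 · 76557312/81454057 = 2832620544.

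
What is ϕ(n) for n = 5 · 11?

40

φ(55) = 55 · (1 − 1/5) · (1 − 1/11)
       = 55 · 40/55 = 40.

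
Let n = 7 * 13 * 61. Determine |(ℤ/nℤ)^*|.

4320

φ(7) = 7 − 1 = 6.
φ(13) = 13 − 1 = 12.
φ(61) = 61 − 1 = 60.
Since φ is multiplicative, φ(5551) = 6 · 12 · 60 = 4320.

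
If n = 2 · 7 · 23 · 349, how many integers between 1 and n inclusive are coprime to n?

45936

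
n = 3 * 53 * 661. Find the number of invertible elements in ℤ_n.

68640

φ(3) = 3 − 1 = 2.
φ(53) = 53 − 1 = 52.
φ(661) = 661 − 1 = 660.
Since φ is multiplicative, φ(105099) = 2 · 52 · 660 = 68640.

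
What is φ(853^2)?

726756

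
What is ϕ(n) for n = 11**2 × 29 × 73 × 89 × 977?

φ(11^2) = 11^1·(11−1) = 11·10 = 110.
φ(29) = 29 − 1 = 28.
φ(73) = 73 − 1 = 72.
φ(89) = 89 − 1 = 88.
φ(977) = 977 − 1 = 976.
Since φ is multiplicative, φ(22273619621) = 110 · 28 · 72 · 88 · 976 = 19046522880.

19046522880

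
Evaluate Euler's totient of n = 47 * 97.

φ(47) = 47 − 1 = 46.
φ(97) = 97 − 1 = 96.
φ(4559) = 46 × 96 = 4416.

4416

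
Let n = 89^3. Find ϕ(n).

697048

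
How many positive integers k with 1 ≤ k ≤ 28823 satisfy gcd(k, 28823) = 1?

First factor: 28823 = 19 × 37 × 41.
φ(19) = 19 − 1 = 18.
φ(37) = 37 − 1 = 36.
φ(41) = 41 − 1 = 40.
Multiply: 18 · 36 · 40 = 25920.

25920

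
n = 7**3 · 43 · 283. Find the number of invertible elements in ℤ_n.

3482136

φ(4173967) = 4173967 · (1 − 1/7) · (1 − 1/43) · (1 − 1/283)
       = 4173967 · 71064/85183 = 3482136.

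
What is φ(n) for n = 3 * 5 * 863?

φ(12945) = 12945 · (1 − 1/3) · (1 − 1/5) · (1 − 1/863)
       = 12945 · 6896/12945 = 6896.

6896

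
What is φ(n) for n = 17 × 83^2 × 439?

47696448

φ(17) = 17 − 1 = 16.
φ(83^2) = 83^1·(83−1) = 83·82 = 6806.
φ(439) = 439 − 1 = 438.
Multiply: 16 · 6806 · 438 = 47696448.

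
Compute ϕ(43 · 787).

φ(43) = 43 − 1 = 42.
φ(787) = 787 − 1 = 786.
Since φ is multiplicative, φ(33841) = 42 · 786 = 33012.

33012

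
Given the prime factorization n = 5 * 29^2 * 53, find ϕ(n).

φ(222865) = 222865 · (1 − 1/5) · (1 − 1/29) · (1 − 1/53)
       = 222865 · 5824/7685 = 168896.

168896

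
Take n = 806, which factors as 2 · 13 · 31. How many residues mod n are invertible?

φ(806) = 806 · (1 − 1/2) · (1 − 1/13) · (1 − 1/31)
       = 806 · 360/806 = 360.

360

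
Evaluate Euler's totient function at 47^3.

φ(47^3) = 47^2·(47−1) = 2209·46 = 101614.

101614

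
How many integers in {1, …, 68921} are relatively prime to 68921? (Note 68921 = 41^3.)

67240

φ(41^3) = 41^2·(41−1) = 1681·40 = 67240.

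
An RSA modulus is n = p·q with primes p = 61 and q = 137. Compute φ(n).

8160

φ(pq) = (p−1)(q−1) = 60 · 136 = 8160.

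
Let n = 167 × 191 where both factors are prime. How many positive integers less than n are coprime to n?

φ(pq) = (p−1)(q−1) = 166 · 190 = 31540.

31540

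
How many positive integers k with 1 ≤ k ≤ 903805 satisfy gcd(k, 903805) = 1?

564480

903805 = 5 · 7^3 · 17 · 31.
φ(903805) = 903805 · (1 − 1/5) · (1 − 1/7) · (1 − 1/17) · (1 − 1/31)
       = 903805 · 11520/18445 = 564480.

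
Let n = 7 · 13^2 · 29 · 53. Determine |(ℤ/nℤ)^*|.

φ(1818271) = 1818271 · (1 − 1/7) · (1 − 1/13) · (1 − 1/29) · (1 − 1/53)
       = 1818271 · 104832/139867 = 1362816.

1362816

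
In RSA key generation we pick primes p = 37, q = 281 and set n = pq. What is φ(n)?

10080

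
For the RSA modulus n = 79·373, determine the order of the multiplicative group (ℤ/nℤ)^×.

φ(n) = (p − 1)(q − 1) = (79−1)(373−1) = 78·372 = 29016.

29016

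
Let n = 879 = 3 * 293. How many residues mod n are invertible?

584

φ(3) = 3 − 1 = 2.
φ(293) = 293 − 1 = 292.
Multiply: 2 · 292 = 584.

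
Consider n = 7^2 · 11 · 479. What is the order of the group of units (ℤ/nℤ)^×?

200760

φ(7^2) = 7^2 − 7^1 = 49 − 7 = 42.
φ(11) = 11 − 1 = 10.
φ(479) = 479 − 1 = 478.
φ(258181) = 42 × 10 × 478 = 200760.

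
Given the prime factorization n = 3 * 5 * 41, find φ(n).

320

φ(615) = 615 · (1 − 1/3) · (1 − 1/5) · (1 − 1/41)
       = 615 · 320/615 = 320.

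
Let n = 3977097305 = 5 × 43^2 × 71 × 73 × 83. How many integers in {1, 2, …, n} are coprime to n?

φ(5) = 5 − 1 = 4.
φ(43^2) = 43^2 − 43^1 = 1849 − 43 = 1806.
φ(71) = 71 − 1 = 70.
φ(73) = 73 − 1 = 72.
φ(83) = 83 − 1 = 82.
Multiply: 4 · 1806 · 70 · 72 · 82 = 2985534720.

2985534720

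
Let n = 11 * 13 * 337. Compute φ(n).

40320

φ(11) = 11 − 1 = 10.
φ(13) = 13 − 1 = 12.
φ(337) = 337 − 1 = 336.
φ(48191) = 10 × 12 × 336 = 40320.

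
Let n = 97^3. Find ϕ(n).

φ(97^3) = 97^3 − 97^2 = 912673 − 9409 = 903264.

903264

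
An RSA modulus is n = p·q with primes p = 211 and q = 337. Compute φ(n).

70560

φ(n) = (p − 1)(q − 1) = (211−1)(337−1) = 210·336 = 70560.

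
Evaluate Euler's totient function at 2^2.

φ(2^2) = 2^2 − 2^1 = 4 − 2 = 2.

2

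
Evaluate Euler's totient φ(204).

Factor 204: 204 = 2^2 · 3 · 17.
φ(2^2) = 2^2 − 2^1 = 4 − 2 = 2.
φ(3) = 3 − 1 = 2.
φ(17) = 17 − 1 = 16.
φ(204) = 2 × 2 × 16 = 64.

64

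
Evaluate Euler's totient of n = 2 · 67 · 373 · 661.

16204320

φ(2) = 2 − 1 = 1.
φ(67) = 67 − 1 = 66.
φ(373) = 373 − 1 = 372.
φ(661) = 661 − 1 = 660.
Multiply: 1 · 66 · 372 · 660 = 16204320.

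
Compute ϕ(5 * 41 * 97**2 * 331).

491673600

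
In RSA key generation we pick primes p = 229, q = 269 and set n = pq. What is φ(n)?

φ(61601) = 61601 · (1 − 1/229) · (1 − 1/269)
       = 61601 · 61104/61601 = 61104.

61104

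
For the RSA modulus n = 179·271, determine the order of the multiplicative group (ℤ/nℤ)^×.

For distinct primes, φ(pq) = (p−1)(q−1) = 178 × 270 = 48060.

48060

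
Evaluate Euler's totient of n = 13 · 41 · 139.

66240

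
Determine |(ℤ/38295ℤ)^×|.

19008

38295 = 3**2 * 5 * 23 * 37.
φ(38295) = 38295 · (1 − 1/3) · (1 − 1/5) · (1 − 1/23) · (1 − 1/37)
       = 38295 · 6336/12765 = 19008.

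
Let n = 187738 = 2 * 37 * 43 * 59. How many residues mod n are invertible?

φ(2) = 2 − 1 = 1.
φ(37) = 37 − 1 = 36.
φ(43) = 43 − 1 = 42.
φ(59) = 59 − 1 = 58.
Since φ is multiplicative, φ(187738) = 1 · 36 · 42 · 58 = 87696.

87696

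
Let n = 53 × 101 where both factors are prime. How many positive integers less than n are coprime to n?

5200

φ(53) = 53 − 1 = 52.
φ(101) = 101 − 1 = 100.
Since φ is multiplicative, φ(5353) = 52 · 100 = 5200.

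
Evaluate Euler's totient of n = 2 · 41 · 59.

φ(4838) = 4838 · (1 − 1/2) · (1 − 1/41) · (1 − 1/59)
       = 4838 · 2320/4838 = 2320.

2320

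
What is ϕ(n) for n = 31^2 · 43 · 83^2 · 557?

φ(31^2) = 31^1·(31−1) = 31·30 = 930.
φ(43) = 43 − 1 = 42.
φ(83^2) = 83^1·(83−1) = 83·82 = 6806.
φ(557) = 557 − 1 = 556.
Multiply: 930 · 42 · 6806 · 556 = 147808352160.

147808352160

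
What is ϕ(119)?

Factor 119: 119 = 7 · 17.
φ(7) = 7 − 1 = 6.
φ(17) = 17 − 1 = 16.
Multiply: 6 · 16 = 96.

96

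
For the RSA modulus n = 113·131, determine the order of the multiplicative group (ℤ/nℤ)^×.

14560

For distinct primes, φ(pq) = (p−1)(q−1) = 112 × 130 = 14560.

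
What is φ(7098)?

First factor: 7098 = 2 * 3 * 7 * 13^2.
φ(7098) = 7098 · (1 − 1/2) · (1 − 1/3) · (1 − 1/7) · (1 − 1/13)
       = 7098 · 144/546 = 1872.

1872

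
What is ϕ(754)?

Prime factorization: 754 = 2 * 13 * 29.
φ(754) = 754 · (1 − 1/2) · (1 − 1/13) · (1 − 1/29)
       = 754 · 336/754 = 336.

336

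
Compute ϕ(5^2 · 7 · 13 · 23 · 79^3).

φ(5^2) = 5^1·(5−1) = 5·4 = 20.
φ(7) = 7 − 1 = 6.
φ(13) = 13 − 1 = 12.
φ(23) = 23 − 1 = 22.
φ(79^3) = 79^3 − 79^2 = 493039 − 6241 = 486798.
φ(25798265675) = 20 × 6 × 12 × 22 × 486798 = 15421760640.

15421760640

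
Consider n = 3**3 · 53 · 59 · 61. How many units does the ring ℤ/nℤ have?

3257280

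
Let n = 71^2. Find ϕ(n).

4970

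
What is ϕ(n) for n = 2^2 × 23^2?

1012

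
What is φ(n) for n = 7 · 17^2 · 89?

φ(7) = 7 − 1 = 6.
φ(17^2) = 17^2 − 17^1 = 289 − 17 = 272.
φ(89) = 89 − 1 = 88.
Multiply: 6 · 272 · 88 = 143616.

143616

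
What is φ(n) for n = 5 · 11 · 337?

φ(18535) = 18535 · (1 − 1/5) · (1 − 1/11) · (1 − 1/337)
       = 18535 · 13440/18535 = 13440.

13440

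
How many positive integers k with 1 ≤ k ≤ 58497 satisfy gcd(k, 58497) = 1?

34560

58497 = 3 × 17 × 31 × 37.
φ(58497) = 58497 · (1 − 1/3) · (1 − 1/17) · (1 − 1/31) · (1 − 1/37)
       = 58497 · 34560/58497 = 34560.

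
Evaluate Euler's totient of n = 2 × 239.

238

φ(2) = 2 − 1 = 1.
φ(239) = 239 − 1 = 238.
φ(478) = 1 × 238 = 238.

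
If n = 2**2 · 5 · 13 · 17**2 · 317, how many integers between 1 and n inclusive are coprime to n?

8251392

φ(23819380) = 23819380 · (1 − 1/2) · (1 − 1/5) · (1 − 1/13) · (1 − 1/17) · (1 − 1/317)
       = 23819380 · 242688/700570 = 8251392.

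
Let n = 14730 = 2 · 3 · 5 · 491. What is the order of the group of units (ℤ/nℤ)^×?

φ(14730) = 14730 · (1 − 1/2) · (1 − 1/3) · (1 − 1/5) · (1 − 1/491)
       = 14730 · 3920/14730 = 3920.

3920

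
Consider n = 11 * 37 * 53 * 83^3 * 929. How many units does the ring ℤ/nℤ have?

9813498439680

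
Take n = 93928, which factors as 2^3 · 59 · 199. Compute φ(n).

φ(93928) = 93928 · (1 − 1/2) · (1 − 1/59) · (1 − 1/199)
       = 93928 · 11484/23482 = 45936.

45936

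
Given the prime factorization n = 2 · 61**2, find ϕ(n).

φ(7442) = 7442 · (1 − 1/2) · (1 − 1/61)
       = 7442 · 60/122 = 3660.

3660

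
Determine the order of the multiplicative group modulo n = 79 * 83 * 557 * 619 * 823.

1806523183296

φ(1860590773813) = 1860590773813 · (1 − 1/79) · (1 − 1/83) · (1 − 1/557) · (1 − 1/619) · (1 − 1/823)
       = 1860590773813 · 1806523183296/1860590773813 = 1806523183296.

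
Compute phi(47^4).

φ(4879681) = 4879681 · (1 − 1/47)
       = 4879681 · 46/47 = 4775858.

4775858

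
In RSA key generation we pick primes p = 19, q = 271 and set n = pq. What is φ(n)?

4860

φ(5149) = 5149 · (1 − 1/19) · (1 − 1/271)
       = 5149 · 4860/5149 = 4860.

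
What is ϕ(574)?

240

Prime factorization: 574 = 2 · 7 · 41.
φ(574) = 574 · (1 − 1/2) · (1 − 1/7) · (1 − 1/41)
       = 574 · 240/574 = 240.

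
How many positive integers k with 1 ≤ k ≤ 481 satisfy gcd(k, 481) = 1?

432

Factor 481: 481 = 13 * 37.
φ(13) = 13 − 1 = 12.
φ(37) = 37 − 1 = 36.
φ(481) = 12 × 36 = 432.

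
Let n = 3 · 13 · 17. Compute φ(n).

φ(3) = 3 − 1 = 2.
φ(13) = 13 − 1 = 12.
φ(17) = 17 − 1 = 16.
Multiply: 2 · 12 · 16 = 384.

384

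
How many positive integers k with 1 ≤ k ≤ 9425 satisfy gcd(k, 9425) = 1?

6720

First factor: 9425 = 5^2 × 13 × 29.
φ(9425) = 9425 · (1 − 1/5) · (1 − 1/13) · (1 − 1/29)
       = 9425 · 1344/1885 = 6720.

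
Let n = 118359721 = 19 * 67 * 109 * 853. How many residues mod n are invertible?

φ(19) = 19 − 1 = 18.
φ(67) = 67 − 1 = 66.
φ(109) = 109 − 1 = 108.
φ(853) = 853 − 1 = 852.
Since φ is multiplicative, φ(118359721) = 18 · 66 · 108 · 852 = 109315008.

109315008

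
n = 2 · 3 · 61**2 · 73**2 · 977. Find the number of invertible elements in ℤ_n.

φ(2) = 2 − 1 = 1.
φ(3) = 3 − 1 = 2.
φ(61^2) = 61^1·(61−1) = 61·60 = 3660.
φ(73^2) = 73^2 − 73^1 = 5329 − 73 = 5256.
φ(977) = 977 − 1 = 976.
Multiply: 1 · 2 · 3660 · 5256 · 976 = 37550545920.

37550545920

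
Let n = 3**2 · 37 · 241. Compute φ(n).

φ(80253) = 80253 · (1 − 1/3) · (1 − 1/37) · (1 − 1/241)
       = 80253 · 17280/26751 = 51840.

51840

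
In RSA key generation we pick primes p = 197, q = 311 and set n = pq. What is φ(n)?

60760

For distinct primes, φ(pq) = (p−1)(q−1) = 196 × 310 = 60760.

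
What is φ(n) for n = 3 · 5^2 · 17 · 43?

26880

φ(3) = 3 − 1 = 2.
φ(5^2) = 5^1·(5−1) = 5·4 = 20.
φ(17) = 17 − 1 = 16.
φ(43) = 43 − 1 = 42.
Since φ is multiplicative, φ(54825) = 2 · 20 · 16 · 42 = 26880.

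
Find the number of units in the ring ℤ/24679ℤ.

Prime factorization: 24679 = 23 · 29 · 37.
φ(24679) = 24679 · (1 − 1/23) · (1 − 1/29) · (1 − 1/37)
       = 24679 · 22176/24679 = 22176.

22176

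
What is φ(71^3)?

352870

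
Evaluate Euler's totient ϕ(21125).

Factor 21125: 21125 = 5**3 × 13**2.
φ(21125) = 21125 · (1 − 1/5) · (1 − 1/13)
       = 21125 · 48/65 = 15600.

15600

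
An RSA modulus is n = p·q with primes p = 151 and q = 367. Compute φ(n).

For distinct primes, φ(pq) = (p−1)(q−1) = 150 × 366 = 54900.

54900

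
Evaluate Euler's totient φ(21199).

21199 = 17 · 29 · 43.
φ(17) = 17 − 1 = 16.
φ(29) = 29 − 1 = 28.
φ(43) = 43 − 1 = 42.
φ(21199) = 16 × 28 × 42 = 18816.

18816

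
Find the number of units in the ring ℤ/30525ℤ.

Prime factorization: 30525 = 3 × 5^2 × 11 × 37.
φ(30525) = 30525 · (1 − 1/3) · (1 − 1/5) · (1 − 1/11) · (1 − 1/37)
       = 30525 · 2880/6105 = 14400.

14400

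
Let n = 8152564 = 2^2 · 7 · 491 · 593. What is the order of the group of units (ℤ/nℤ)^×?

3480960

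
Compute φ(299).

264

First factor: 299 = 13 × 23.
φ(299) = 299 · (1 − 1/13) · (1 − 1/23)
       = 299 · 264/299 = 264.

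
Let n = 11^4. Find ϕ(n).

13310

φ(11^4) = 11^3·(11−1) = 1331·10 = 13310.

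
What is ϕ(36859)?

First factor: 36859 = 29 * 31 * 41.
φ(36859) = 36859 · (1 − 1/29) · (1 − 1/31) · (1 − 1/41)
       = 36859 · 33600/36859 = 33600.

33600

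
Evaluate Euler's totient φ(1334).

616

1334 = 2 * 23 * 29.
φ(1334) = 1334 · (1 − 1/2) · (1 − 1/23) · (1 − 1/29)
       = 1334 · 616/1334 = 616.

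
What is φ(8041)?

First factor: 8041 = 11 · 17 · 43.
φ(8041) = 8041 · (1 − 1/11) · (1 − 1/17) · (1 − 1/43)
       = 8041 · 6720/8041 = 6720.

6720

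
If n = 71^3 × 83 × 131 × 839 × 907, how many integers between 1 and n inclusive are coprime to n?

2855907641277600

φ(2961376884292819) = 2961376884292819 · (1 − 1/71) · (1 − 1/83) · (1 − 1/131) · (1 − 1/839) · (1 − 1/907)
       = 2961376884292819 · 566535933600/587458219459 = 2855907641277600.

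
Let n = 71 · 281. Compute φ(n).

19600

φ(71) = 71 − 1 = 70.
φ(281) = 281 − 1 = 280.
φ(19951) = 70 × 280 = 19600.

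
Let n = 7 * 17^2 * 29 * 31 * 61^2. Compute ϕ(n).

φ(7) = 7 − 1 = 6.
φ(17^2) = 17^2 − 17^1 = 289 − 17 = 272.
φ(29) = 29 − 1 = 28.
φ(31) = 31 − 1 = 30.
φ(61^2) = 61^2 − 61^1 = 3721 − 61 = 3660.
Since φ is multiplicative, φ(6767297117) = 6 · 272 · 28 · 30 · 3660 = 5017420800.

5017420800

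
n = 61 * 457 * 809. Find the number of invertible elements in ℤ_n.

22106880

φ(61) = 61 − 1 = 60.
φ(457) = 457 − 1 = 456.
φ(809) = 809 − 1 = 808.
Multiply: 60 · 456 · 808 = 22106880.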